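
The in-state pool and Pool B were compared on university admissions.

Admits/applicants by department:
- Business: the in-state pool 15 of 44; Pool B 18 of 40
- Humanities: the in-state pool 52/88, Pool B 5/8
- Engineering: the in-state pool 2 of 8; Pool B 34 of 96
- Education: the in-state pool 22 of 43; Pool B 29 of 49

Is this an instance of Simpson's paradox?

Yes

Business: the in-state pool 15/44 = 34.1%, Pool B 18/40 = 45.0% → Pool B
Humanities: the in-state pool 52/88 = 59.1%, Pool B 5/8 = 62.5% → Pool B
Engineering: the in-state pool 2/8 = 25.0%, Pool B 34/96 = 35.4% → Pool B
Education: the in-state pool 22/43 = 51.2%, Pool B 29/49 = 59.2% → Pool B
Overall: the in-state pool 91/183 = 49.7%, Pool B 86/193 = 44.6% → the in-state pool
Pool B wins each department group but the in-state pool wins overall — the comparison reverses. Pool B's applicants skew toward Engineering, which has a lower base rate.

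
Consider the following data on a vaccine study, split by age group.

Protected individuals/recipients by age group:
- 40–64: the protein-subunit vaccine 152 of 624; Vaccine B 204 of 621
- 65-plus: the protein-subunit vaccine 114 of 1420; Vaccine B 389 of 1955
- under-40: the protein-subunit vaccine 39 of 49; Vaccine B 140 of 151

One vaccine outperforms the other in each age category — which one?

Vaccine B

40–64: the protein-subunit vaccine 152/624 = 24.4%, Vaccine B 204/621 = 32.9% → Vaccine B
65-plus: the protein-subunit vaccine 114/1420 = 8.0%, Vaccine B 389/1955 = 19.9% → Vaccine B
Under-40: the protein-subunit vaccine 39/49 = 79.6%, Vaccine B 140/151 = 92.7% → Vaccine B
Vaccine B has the higher rate in all 3 groups.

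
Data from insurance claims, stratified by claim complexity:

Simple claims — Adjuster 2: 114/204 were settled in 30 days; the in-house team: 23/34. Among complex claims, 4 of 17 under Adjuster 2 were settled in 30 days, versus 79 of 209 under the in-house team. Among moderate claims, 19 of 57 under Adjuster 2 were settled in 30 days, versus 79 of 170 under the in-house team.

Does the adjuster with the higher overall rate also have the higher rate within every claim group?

Simple: Adjuster 2 114/204 = 55.9%, the in-house team 23/34 = 67.6% → the in-house team
Complex: Adjuster 2 4/17 = 23.5%, the in-house team 79/209 = 37.8% → the in-house team
Moderate: Adjuster 2 19/57 = 33.3%, the in-house team 79/170 = 46.5% → the in-house team
Overall: Adjuster 2 137/278 = 49.3%, the in-house team 181/413 = 43.8% → Adjuster 2
The in-house team wins each claim group but Adjuster 2 wins overall — the comparison reverses. The in-house team's claims skew toward complex, which has a lower base rate.

No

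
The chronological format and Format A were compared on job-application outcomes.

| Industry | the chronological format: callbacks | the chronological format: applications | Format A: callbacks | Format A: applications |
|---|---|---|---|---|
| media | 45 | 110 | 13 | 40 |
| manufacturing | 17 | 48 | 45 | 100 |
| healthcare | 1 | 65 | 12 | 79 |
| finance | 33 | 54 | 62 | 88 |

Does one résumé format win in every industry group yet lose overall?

Media: the chronological format 45/110 = 40.9%, Format A 13/40 = 32.5% → the chronological format
Manufacturing: the chronological format 17/48 = 35.4%, Format A 45/100 = 45.0% → Format A
Healthcare: the chronological format 1/65 = 1.5%, Format A 12/79 = 15.2% → Format A
Finance: the chronological format 33/54 = 61.1%, Format A 62/88 = 70.5% → Format A
Overall: the chronological format 96/277 = 34.7%, Format A 132/307 = 43.0% → Format A
Neither sweeps: the chronological format wins 1 of 4 groups, Format A wins 3. Format A wins overall but not every group — no Simpson reversal.

No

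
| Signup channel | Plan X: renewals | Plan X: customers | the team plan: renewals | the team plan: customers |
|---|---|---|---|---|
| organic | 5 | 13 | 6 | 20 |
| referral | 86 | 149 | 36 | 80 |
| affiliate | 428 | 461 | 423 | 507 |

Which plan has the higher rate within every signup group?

Organic: Plan X 5/13 = 38.5%, the team plan 6/20 = 30.0% → Plan X
Referral: Plan X 86/149 = 57.7%, the team plan 36/80 = 45.0% → Plan X
Affiliate: Plan X 428/461 = 92.8%, the team plan 423/507 = 83.4% → Plan X
Plan X has the higher rate in all 3 groups.

Plan X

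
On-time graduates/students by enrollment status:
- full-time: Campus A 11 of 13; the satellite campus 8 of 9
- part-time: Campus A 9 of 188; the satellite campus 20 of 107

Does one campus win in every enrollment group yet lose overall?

Full-time: Campus A 11/13 = 84.6%, the satellite campus 8/9 = 88.9% → the satellite campus
Part-time: Campus A 9/188 = 4.8%, the satellite campus 20/107 = 18.7% → the satellite campus
Overall: Campus A 20/201 = 10.0%, the satellite campus 28/116 = 24.1% → the satellite campus
The satellite campus wins overall and in every enrollment group — no reversal.

No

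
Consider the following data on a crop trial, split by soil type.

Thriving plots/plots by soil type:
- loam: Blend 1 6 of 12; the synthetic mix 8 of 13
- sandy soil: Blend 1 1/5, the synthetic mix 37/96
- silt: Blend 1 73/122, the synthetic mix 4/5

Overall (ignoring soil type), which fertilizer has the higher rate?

Blend 1

Loam: Blend 1 6/12 = 50.0%, the synthetic mix 8/13 = 61.5% → the synthetic mix
Sandy soil: Blend 1 1/5 = 20.0%, the synthetic mix 37/96 = 38.5% → the synthetic mix
Silt: Blend 1 73/122 = 59.8%, the synthetic mix 4/5 = 80.0% → the synthetic mix
Overall: Blend 1 80/139 = 57.6%, the synthetic mix 49/114 = 43.0% → Blend 1
(The synthetic mix wins every soil group but Blend 1 wins overall — the synthetic mix's plots skew toward the low-rate sandy soil group.)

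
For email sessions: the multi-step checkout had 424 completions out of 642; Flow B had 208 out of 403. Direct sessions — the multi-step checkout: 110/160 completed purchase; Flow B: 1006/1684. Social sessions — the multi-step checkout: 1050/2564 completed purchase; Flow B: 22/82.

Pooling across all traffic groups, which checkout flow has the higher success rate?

Flow B

Email: the multi-step checkout 424/642 = 66.0%, Flow B 208/403 = 51.6% → the multi-step checkout
Direct: the multi-step checkout 110/160 = 68.8%, Flow B 1006/1684 = 59.7% → the multi-step checkout
Social: the multi-step checkout 1050/2564 = 41.0%, Flow B 22/82 = 26.8% → the multi-step checkout
Overall: the multi-step checkout 1584/3366 = 47.1%, Flow B 1236/2169 = 57.0% → Flow B
(The multi-step checkout wins every traffic group but Flow B wins overall — the multi-step checkout's sessions skew toward the low-rate social group.)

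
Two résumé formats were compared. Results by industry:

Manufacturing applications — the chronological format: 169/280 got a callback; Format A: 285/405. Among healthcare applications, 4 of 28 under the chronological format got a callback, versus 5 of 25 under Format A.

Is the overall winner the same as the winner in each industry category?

Manufacturing: the chronological format 169/280 = 60.4%, Format A 285/405 = 70.4% → Format A
Healthcare: the chronological format 4/28 = 14.3%, Format A 5/25 = 20.0% → Format A
Overall: the chronological format 173/308 = 56.2%, Format A 290/430 = 67.4% → Format A
Format A wins overall and in every industry group — no reversal.

Yes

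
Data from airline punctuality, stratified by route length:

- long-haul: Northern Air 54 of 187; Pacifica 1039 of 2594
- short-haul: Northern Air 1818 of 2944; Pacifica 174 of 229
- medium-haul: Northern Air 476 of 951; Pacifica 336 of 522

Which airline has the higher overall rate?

Long-haul: Northern Air 54/187 = 28.9%, Pacifica 1039/2594 = 40.1% → Pacifica
Short-haul: Northern Air 1818/2944 = 61.8%, Pacifica 174/229 = 76.0% → Pacifica
Medium-haul: Northern Air 476/951 = 50.1%, Pacifica 336/522 = 64.4% → Pacifica
Overall: Northern Air 2348/4082 = 57.5%, Pacifica 1549/3345 = 46.3% → Northern Air
(Pacifica wins every route group but Northern Air wins overall — Pacifica's flights skew toward the low-rate long-haul group.)

Northern Air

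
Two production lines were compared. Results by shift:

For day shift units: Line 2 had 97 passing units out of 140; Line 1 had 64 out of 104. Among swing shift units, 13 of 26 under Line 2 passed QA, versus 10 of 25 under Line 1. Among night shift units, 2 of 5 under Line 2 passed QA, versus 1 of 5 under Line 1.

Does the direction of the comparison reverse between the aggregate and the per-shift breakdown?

Day shift: Line 2 97/140 = 69.3%, Line 1 64/104 = 61.5% → Line 2
Swing shift: Line 2 13/26 = 50.0%, Line 1 10/25 = 40.0% → Line 2
Night shift: Line 2 2/5 = 40.0%, Line 1 1/5 = 20.0% → Line 2
Overall: Line 2 112/171 = 65.5%, Line 1 75/134 = 56.0% → Line 2
Line 2 wins overall and in every shift group — no reversal.

No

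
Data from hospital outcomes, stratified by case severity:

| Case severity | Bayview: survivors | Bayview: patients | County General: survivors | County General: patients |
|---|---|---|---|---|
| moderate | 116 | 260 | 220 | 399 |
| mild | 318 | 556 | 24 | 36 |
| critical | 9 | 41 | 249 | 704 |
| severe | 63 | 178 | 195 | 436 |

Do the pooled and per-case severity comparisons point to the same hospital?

Moderate: Bayview 116/260 = 44.6%, County General 220/399 = 55.1% → County General
Mild: Bayview 318/556 = 57.2%, County General 24/36 = 66.7% → County General
Critical: Bayview 9/41 = 22.0%, County General 249/704 = 35.4% → County General
Severe: Bayview 63/178 = 35.4%, County General 195/436 = 44.7% → County General
Overall: Bayview 506/1035 = 48.9%, County General 688/1575 = 43.7% → Bayview
County General wins each case group but Bayview wins overall — the comparison reverses. County General's patients skew toward critical, which has a lower base rate.

No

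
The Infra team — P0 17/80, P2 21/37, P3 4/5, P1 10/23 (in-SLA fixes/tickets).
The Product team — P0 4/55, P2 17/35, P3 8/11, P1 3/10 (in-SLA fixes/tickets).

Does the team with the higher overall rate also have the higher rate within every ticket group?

Yes

P0: the Infra team 17/80 = 21.2%, the Product team 4/55 = 7.3% → the Infra team
P2: the Infra team 21/37 = 56.8%, the Product team 17/35 = 48.6% → the Infra team
P3: the Infra team 4/5 = 80.0%, the Product team 8/11 = 72.7% → the Infra team
P1: the Infra team 10/23 = 43.5%, the Product team 3/10 = 30.0% → the Infra team
Overall: the Infra team 52/145 = 35.9%, the Product team 32/111 = 28.8% → the Infra team
The Infra team wins overall and in every ticket group — no reversal.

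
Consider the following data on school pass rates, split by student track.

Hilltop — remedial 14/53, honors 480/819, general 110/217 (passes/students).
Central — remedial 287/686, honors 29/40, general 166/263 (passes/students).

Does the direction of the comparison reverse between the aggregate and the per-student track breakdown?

Remedial: Hilltop 14/53 = 26.4%, Central 287/686 = 41.8% → Central
Honors: Hilltop 480/819 = 58.6%, Central 29/40 = 72.5% → Central
General: Hilltop 110/217 = 50.7%, Central 166/263 = 63.1% → Central
Overall: Hilltop 604/1089 = 55.5%, Central 482/989 = 48.7% → Hilltop
Central wins each student group but Hilltop wins overall — the comparison reverses. Central's students skew toward remedial, which has a lower base rate.

Yes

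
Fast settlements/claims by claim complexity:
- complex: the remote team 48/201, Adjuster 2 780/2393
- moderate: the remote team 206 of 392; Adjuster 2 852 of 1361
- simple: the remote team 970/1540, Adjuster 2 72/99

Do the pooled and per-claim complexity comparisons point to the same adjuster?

No

Complex: the remote team 48/201 = 23.9%, Adjuster 2 780/2393 = 32.6% → Adjuster 2
Moderate: the remote team 206/392 = 52.6%, Adjuster 2 852/1361 = 62.6% → Adjuster 2
Simple: the remote team 970/1540 = 63.0%, Adjuster 2 72/99 = 72.7% → Adjuster 2
Overall: the remote team 1224/2133 = 57.4%, Adjuster 2 1704/3853 = 44.2% → the remote team
Adjuster 2 wins each claim group but the remote team wins overall — the comparison reverses. Adjuster 2's claims skew toward complex, which has a lower base rate.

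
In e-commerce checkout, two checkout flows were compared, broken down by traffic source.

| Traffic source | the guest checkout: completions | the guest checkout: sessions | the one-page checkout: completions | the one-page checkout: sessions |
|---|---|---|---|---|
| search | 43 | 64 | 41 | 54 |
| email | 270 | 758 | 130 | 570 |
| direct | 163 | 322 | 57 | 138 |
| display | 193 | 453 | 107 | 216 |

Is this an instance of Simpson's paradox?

No

Search: the guest checkout 43/64 = 67.2%, the one-page checkout 41/54 = 75.9% → the one-page checkout
Email: the guest checkout 270/758 = 35.6%, the one-page checkout 130/570 = 22.8% → the guest checkout
Direct: the guest checkout 163/322 = 50.6%, the one-page checkout 57/138 = 41.3% → the guest checkout
Display: the guest checkout 193/453 = 42.6%, the one-page checkout 107/216 = 49.5% → the one-page checkout
Overall: the guest checkout 669/1597 = 41.9%, the one-page checkout 335/978 = 34.3% → the guest checkout
Neither sweeps: the guest checkout wins 2 of 4 groups, the one-page checkout wins 2. The guest checkout wins overall but not every group — no Simpson reversal.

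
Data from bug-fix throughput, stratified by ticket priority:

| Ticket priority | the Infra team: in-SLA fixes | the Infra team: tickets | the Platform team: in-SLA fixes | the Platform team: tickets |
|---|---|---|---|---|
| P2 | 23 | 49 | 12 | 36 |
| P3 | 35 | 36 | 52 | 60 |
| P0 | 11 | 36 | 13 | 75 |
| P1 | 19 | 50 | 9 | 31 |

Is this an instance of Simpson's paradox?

No

P2: the Infra team 23/49 = 46.9%, the Platform team 12/36 = 33.3% → the Infra team
P3: the Infra team 35/36 = 97.2%, the Platform team 52/60 = 86.7% → the Infra team
P0: the Infra team 11/36 = 30.6%, the Platform team 13/75 = 17.3% → the Infra team
P1: the Infra team 19/50 = 38.0%, the Platform team 9/31 = 29.0% → the Infra team
Overall: the Infra team 88/171 = 51.5%, the Platform team 86/202 = 42.6% → the Infra team
The Infra team wins overall and in every ticket group — no reversal.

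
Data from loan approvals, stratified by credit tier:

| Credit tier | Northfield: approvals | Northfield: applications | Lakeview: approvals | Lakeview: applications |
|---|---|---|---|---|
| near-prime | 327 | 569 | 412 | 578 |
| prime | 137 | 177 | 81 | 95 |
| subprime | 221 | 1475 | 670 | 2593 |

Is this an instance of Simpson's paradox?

No

Near-prime: Northfield 327/569 = 57.5%, Lakeview 412/578 = 71.3% → Lakeview
Prime: Northfield 137/177 = 77.4%, Lakeview 81/95 = 85.3% → Lakeview
Subprime: Northfield 221/1475 = 15.0%, Lakeview 670/2593 = 25.8% → Lakeview
Overall: Northfield 685/2221 = 30.8%, Lakeview 1163/3266 = 35.6% → Lakeview
Lakeview wins overall and in every credit group — no reversal.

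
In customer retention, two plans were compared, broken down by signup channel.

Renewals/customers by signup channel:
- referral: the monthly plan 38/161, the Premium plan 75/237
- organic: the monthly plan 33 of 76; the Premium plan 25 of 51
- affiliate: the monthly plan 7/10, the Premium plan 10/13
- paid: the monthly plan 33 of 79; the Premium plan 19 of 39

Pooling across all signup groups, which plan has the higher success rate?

the Premium plan

Referral: the monthly plan 38/161 = 23.6%, the Premium plan 75/237 = 31.6% → the Premium plan
Organic: the monthly plan 33/76 = 43.4%, the Premium plan 25/51 = 49.0% → the Premium plan
Affiliate: the monthly plan 7/10 = 70.0%, the Premium plan 10/13 = 76.9% → the Premium plan
Paid: the monthly plan 33/79 = 41.8%, the Premium plan 19/39 = 48.7% → the Premium plan
Overall: the monthly plan 111/326 = 34.0%, the Premium plan 129/340 = 37.9% → the Premium plan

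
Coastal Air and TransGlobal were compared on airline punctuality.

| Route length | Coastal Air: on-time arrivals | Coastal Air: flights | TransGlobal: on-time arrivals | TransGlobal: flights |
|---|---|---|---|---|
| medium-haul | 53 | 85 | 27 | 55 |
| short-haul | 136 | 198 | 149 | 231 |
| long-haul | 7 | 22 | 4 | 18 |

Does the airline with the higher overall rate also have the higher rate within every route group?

Medium-haul: Coastal Air 53/85 = 62.4%, TransGlobal 27/55 = 49.1% → Coastal Air
Short-haul: Coastal Air 136/198 = 68.7%, TransGlobal 149/231 = 64.5% → Coastal Air
Long-haul: Coastal Air 7/22 = 31.8%, TransGlobal 4/18 = 22.2% → Coastal Air
Overall: Coastal Air 196/305 = 64.3%, TransGlobal 180/304 = 59.2% → Coastal Air
Coastal Air wins overall and in every route group — no reversal.

Yes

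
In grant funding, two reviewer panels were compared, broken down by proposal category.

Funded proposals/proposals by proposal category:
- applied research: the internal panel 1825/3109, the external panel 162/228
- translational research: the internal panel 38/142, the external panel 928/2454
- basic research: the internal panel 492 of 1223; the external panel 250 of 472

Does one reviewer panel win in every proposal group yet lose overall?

Applied research: the internal panel 1825/3109 = 58.7%, the external panel 162/228 = 71.1% → the external panel
Translational research: the internal panel 38/142 = 26.8%, the external panel 928/2454 = 37.8% → the external panel
Basic research: the internal panel 492/1223 = 40.2%, the external panel 250/472 = 53.0% → the external panel
Overall: the internal panel 2355/4474 = 52.6%, the external panel 1340/3154 = 42.5% → the internal panel
The external panel wins each proposal group but the internal panel wins overall — the comparison reverses. The external panel's proposals skew toward translational research, which has a lower base rate.

Yes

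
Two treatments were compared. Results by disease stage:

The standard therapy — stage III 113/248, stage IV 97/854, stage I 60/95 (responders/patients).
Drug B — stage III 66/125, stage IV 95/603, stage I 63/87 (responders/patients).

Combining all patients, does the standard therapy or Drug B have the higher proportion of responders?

Stage III: the standard therapy 113/248 = 45.6%, Drug B 66/125 = 52.8% → Drug B
Stage IV: the standard therapy 97/854 = 11.4%, Drug B 95/603 = 15.8% → Drug B
Stage I: the standard therapy 60/95 = 63.2%, Drug B 63/87 = 72.4% → Drug B
Overall: the standard therapy 270/1197 = 22.6%, Drug B 224/815 = 27.5% → Drug B

Drug B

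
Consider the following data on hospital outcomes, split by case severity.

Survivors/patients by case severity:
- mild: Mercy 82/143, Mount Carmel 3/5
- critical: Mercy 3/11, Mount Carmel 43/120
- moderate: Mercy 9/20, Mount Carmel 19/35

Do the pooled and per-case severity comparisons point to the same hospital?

No

Mild: Mercy 82/143 = 57.3%, Mount Carmel 3/5 = 60.0% → Mount Carmel
Critical: Mercy 3/11 = 27.3%, Mount Carmel 43/120 = 35.8% → Mount Carmel
Moderate: Mercy 9/20 = 45.0%, Mount Carmel 19/35 = 54.3% → Mount Carmel
Overall: Mercy 94/174 = 54.0%, Mount Carmel 65/160 = 40.6% → Mercy
Mount Carmel wins each case group but Mercy wins overall — the comparison reverses. Mount Carmel's patients skew toward critical, which has a lower base rate.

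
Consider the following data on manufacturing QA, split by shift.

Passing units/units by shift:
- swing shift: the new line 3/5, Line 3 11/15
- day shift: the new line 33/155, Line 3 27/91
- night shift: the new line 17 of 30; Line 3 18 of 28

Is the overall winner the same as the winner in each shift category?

Swing shift: the new line 3/5 = 60.0%, Line 3 11/15 = 73.3% → Line 3
Day shift: the new line 33/155 = 21.3%, Line 3 27/91 = 29.7% → Line 3
Night shift: the new line 17/30 = 56.7%, Line 3 18/28 = 64.3% → Line 3
Overall: the new line 53/190 = 27.9%, Line 3 56/134 = 41.8% → Line 3
Line 3 wins overall and in every shift group — no reversal.

Yes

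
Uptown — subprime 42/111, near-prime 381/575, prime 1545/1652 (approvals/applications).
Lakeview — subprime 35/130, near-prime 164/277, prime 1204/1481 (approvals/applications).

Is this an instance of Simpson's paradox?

Subprime: Uptown 42/111 = 37.8%, Lakeview 35/130 = 26.9% → Uptown
Near-prime: Uptown 381/575 = 66.3%, Lakeview 164/277 = 59.2% → Uptown
Prime: Uptown 1545/1652 = 93.5%, Lakeview 1204/1481 = 81.3% → Uptown
Overall: Uptown 1968/2338 = 84.2%, Lakeview 1403/1888 = 74.3% → Uptown
Uptown wins overall and in every credit group — no reversal.

No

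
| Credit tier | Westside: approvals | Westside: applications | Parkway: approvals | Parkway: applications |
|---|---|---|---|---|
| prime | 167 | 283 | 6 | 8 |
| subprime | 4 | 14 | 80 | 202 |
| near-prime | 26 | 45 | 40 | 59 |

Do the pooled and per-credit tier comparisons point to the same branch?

No

Prime: Westside 167/283 = 59.0%, Parkway 6/8 = 75.0% → Parkway
Subprime: Westside 4/14 = 28.6%, Parkway 80/202 = 39.6% → Parkway
Near-prime: Westside 26/45 = 57.8%, Parkway 40/59 = 67.8% → Parkway
Overall: Westside 197/342 = 57.6%, Parkway 126/269 = 46.8% → Westside
Parkway wins each credit group but Westside wins overall — the comparison reverses. Parkway's applications skew toward subprime, which has a lower base rate.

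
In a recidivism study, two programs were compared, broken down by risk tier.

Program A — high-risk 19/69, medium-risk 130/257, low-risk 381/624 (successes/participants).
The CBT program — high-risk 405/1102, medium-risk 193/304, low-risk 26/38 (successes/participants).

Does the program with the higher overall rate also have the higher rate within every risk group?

No

High-risk: Program A 19/69 = 27.5%, the CBT program 405/1102 = 36.8% → the CBT program
Medium-risk: Program A 130/257 = 50.6%, the CBT program 193/304 = 63.5% → the CBT program
Low-risk: Program A 381/624 = 61.1%, the CBT program 26/38 = 68.4% → the CBT program
Overall: Program A 530/950 = 55.8%, the CBT program 624/1444 = 43.2% → Program A
The CBT program wins each risk group but Program A wins overall — the comparison reverses. The CBT program's participants skew toward high-risk, which has a lower base rate.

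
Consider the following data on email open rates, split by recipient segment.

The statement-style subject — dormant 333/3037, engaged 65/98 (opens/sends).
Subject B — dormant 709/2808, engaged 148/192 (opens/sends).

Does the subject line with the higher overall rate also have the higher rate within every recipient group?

Yes

Dormant: the statement-style subject 333/3037 = 11.0%, Subject B 709/2808 = 25.2% → Subject B
Engaged: the statement-style subject 65/98 = 66.3%, Subject B 148/192 = 77.1% → Subject B
Overall: the statement-style subject 398/3135 = 12.7%, Subject B 857/3000 = 28.6% → Subject B
Subject B wins overall and in every recipient group — no reversal.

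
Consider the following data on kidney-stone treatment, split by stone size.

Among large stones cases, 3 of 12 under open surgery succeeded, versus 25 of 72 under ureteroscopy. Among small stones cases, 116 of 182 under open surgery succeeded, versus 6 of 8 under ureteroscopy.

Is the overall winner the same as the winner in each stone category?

No

Large stones: open surgery 3/12 = 25.0%, ureteroscopy 25/72 = 34.7% → ureteroscopy
Small stones: open surgery 116/182 = 63.7%, ureteroscopy 6/8 = 75.0% → ureteroscopy
Overall: open surgery 119/194 = 61.3%, ureteroscopy 31/80 = 38.8% → open surgery
Ureteroscopy wins each stone group but open surgery wins overall — the comparison reverses. Ureteroscopy's cases skew toward large stones, which has a lower base rate.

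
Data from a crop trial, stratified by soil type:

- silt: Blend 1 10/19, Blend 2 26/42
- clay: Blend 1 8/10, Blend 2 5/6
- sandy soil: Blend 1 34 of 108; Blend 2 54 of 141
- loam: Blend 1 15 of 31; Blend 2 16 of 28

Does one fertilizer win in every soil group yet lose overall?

No

Silt: Blend 1 10/19 = 52.6%, Blend 2 26/42 = 61.9% → Blend 2
Clay: Blend 1 8/10 = 80.0%, Blend 2 5/6 = 83.3% → Blend 2
Sandy soil: Blend 1 34/108 = 31.5%, Blend 2 54/141 = 38.3% → Blend 2
Loam: Blend 1 15/31 = 48.4%, Blend 2 16/28 = 57.1% → Blend 2
Overall: Blend 1 67/168 = 39.9%, Blend 2 101/217 = 46.5% → Blend 2
Blend 2 wins overall and in every soil group — no reversal.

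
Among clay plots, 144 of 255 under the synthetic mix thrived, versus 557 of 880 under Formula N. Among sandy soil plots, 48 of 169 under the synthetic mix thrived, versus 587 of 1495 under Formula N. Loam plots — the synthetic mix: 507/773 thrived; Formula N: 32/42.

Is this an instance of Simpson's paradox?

Clay: the synthetic mix 144/255 = 56.5%, Formula N 557/880 = 63.3% → Formula N
Sandy soil: the synthetic mix 48/169 = 28.4%, Formula N 587/1495 = 39.3% → Formula N
Loam: the synthetic mix 507/773 = 65.6%, Formula N 32/42 = 76.2% → Formula N
Overall: the synthetic mix 699/1197 = 58.4%, Formula N 1176/2417 = 48.7% → the synthetic mix
Formula N wins each soil group but the synthetic mix wins overall — the comparison reverses. Formula N's plots skew toward sandy soil, which has a lower base rate.

Yes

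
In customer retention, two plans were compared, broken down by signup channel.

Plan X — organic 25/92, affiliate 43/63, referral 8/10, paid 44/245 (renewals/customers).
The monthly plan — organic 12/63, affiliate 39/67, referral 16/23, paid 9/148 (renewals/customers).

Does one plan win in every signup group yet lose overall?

No

Organic: Plan X 25/92 = 27.2%, the monthly plan 12/63 = 19.0% → Plan X
Affiliate: Plan X 43/63 = 68.3%, the monthly plan 39/67 = 58.2% → Plan X
Referral: Plan X 8/10 = 80.0%, the monthly plan 16/23 = 69.6% → Plan X
Paid: Plan X 44/245 = 18.0%, the monthly plan 9/148 = 6.1% → Plan X
Overall: Plan X 120/410 = 29.3%, the monthly plan 76/301 = 25.2% → Plan X
Plan X wins overall and in every signup group — no reversal.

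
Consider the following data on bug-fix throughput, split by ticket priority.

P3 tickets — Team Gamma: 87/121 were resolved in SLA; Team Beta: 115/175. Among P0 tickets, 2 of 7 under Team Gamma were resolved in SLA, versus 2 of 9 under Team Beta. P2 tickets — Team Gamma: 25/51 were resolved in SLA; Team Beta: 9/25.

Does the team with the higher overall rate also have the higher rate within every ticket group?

P3: Team Gamma 87/121 = 71.9%, Team Beta 115/175 = 65.7% → Team Gamma
P0: Team Gamma 2/7 = 28.6%, Team Beta 2/9 = 22.2% → Team Gamma
P2: Team Gamma 25/51 = 49.0%, Team Beta 9/25 = 36.0% → Team Gamma
Overall: Team Gamma 114/179 = 63.7%, Team Beta 126/209 = 60.3% → Team Gamma
Team Gamma wins overall and in every ticket group — no reversal.

Yes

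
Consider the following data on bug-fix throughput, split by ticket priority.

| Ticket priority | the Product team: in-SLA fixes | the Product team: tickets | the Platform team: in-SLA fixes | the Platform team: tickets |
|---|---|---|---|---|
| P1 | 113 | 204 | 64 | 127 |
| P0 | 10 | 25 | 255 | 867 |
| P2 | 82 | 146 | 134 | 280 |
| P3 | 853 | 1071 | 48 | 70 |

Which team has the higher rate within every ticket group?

the Product team

P1: the Product team 113/204 = 55.4%, the Platform team 64/127 = 50.4% → the Product team
P0: the Product team 10/25 = 40.0%, the Platform team 255/867 = 29.4% → the Product team
P2: the Product team 82/146 = 56.2%, the Platform team 134/280 = 47.9% → the Product team
P3: the Product team 853/1071 = 79.6%, the Platform team 48/70 = 68.6% → the Product team
The Product team has the higher rate in all 4 groups.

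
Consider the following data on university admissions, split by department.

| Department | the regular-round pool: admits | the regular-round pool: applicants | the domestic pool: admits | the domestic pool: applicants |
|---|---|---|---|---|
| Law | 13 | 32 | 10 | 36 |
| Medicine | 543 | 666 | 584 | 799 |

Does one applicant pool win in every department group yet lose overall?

Law: the regular-round pool 13/32 = 40.6%, the domestic pool 10/36 = 27.8% → the regular-round pool
Medicine: the regular-round pool 543/666 = 81.5%, the domestic pool 584/799 = 73.1% → the regular-round pool
Overall: the regular-round pool 556/698 = 79.7%, the domestic pool 594/835 = 71.1% → the regular-round pool
The regular-round pool wins overall and in every department group — no reversal.

No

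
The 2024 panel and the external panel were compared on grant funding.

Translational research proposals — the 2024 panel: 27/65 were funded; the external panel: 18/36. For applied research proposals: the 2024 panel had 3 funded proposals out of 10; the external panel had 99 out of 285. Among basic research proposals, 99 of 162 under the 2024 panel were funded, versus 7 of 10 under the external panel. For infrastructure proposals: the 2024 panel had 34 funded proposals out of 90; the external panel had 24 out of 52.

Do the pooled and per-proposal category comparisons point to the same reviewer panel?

No

Translational research: the 2024 panel 27/65 = 41.5%, the external panel 18/36 = 50.0% → the external panel
Applied research: the 2024 panel 3/10 = 30.0%, the external panel 99/285 = 34.7% → the external panel
Basic research: the 2024 panel 99/162 = 61.1%, the external panel 7/10 = 70.0% → the external panel
Infrastructure: the 2024 panel 34/90 = 37.8%, the external panel 24/52 = 46.2% → the external panel
Overall: the 2024 panel 163/327 = 49.8%, the external panel 148/383 = 38.6% → the 2024 panel
The external panel wins each proposal group but the 2024 panel wins overall — the comparison reverses. The external panel's proposals skew toward applied research, which has a lower base rate.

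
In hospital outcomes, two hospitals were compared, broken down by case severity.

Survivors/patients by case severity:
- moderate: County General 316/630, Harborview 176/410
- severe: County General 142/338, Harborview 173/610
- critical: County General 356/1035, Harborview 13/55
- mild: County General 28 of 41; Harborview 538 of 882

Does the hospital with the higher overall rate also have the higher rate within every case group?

Moderate: County General 316/630 = 50.2%, Harborview 176/410 = 42.9% → County General
Severe: County General 142/338 = 42.0%, Harborview 173/610 = 28.4% → County General
Critical: County General 356/1035 = 34.4%, Harborview 13/55 = 23.6% → County General
Mild: County General 28/41 = 68.3%, Harborview 538/882 = 61.0% → County General
Overall: County General 842/2044 = 41.2%, Harborview 900/1957 = 46.0% → Harborview
County General wins each case group but Harborview wins overall — the comparison reverses. County General's patients skew toward critical, which has a lower base rate.

No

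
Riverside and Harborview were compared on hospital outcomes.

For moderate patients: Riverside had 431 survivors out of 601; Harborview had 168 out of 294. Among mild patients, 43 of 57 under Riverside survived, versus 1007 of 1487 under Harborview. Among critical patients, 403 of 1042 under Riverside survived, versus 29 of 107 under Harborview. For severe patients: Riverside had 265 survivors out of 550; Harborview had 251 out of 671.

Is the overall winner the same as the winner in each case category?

Moderate: Riverside 431/601 = 71.7%, Harborview 168/294 = 57.1% → Riverside
Mild: Riverside 43/57 = 75.4%, Harborview 1007/1487 = 67.7% → Riverside
Critical: Riverside 403/1042 = 38.7%, Harborview 29/107 = 27.1% → Riverside
Severe: Riverside 265/550 = 48.2%, Harborview 251/671 = 37.4% → Riverside
Overall: Riverside 1142/2250 = 50.8%, Harborview 1455/2559 = 56.9% → Harborview
Riverside wins each case group but Harborview wins overall — the comparison reverses. Riverside's patients skew toward critical, which has a lower base rate.

No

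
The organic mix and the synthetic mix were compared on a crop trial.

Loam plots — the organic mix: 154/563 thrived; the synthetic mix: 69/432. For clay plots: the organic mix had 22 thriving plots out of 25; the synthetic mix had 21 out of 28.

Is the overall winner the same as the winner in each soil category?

Loam: the organic mix 154/563 = 27.4%, the synthetic mix 69/432 = 16.0% → the organic mix
Clay: the organic mix 22/25 = 88.0%, the synthetic mix 21/28 = 75.0% → the organic mix
Overall: the organic mix 176/588 = 29.9%, the synthetic mix 90/460 = 19.6% → the organic mix
The organic mix wins overall and in every soil group — no reversal.

Yes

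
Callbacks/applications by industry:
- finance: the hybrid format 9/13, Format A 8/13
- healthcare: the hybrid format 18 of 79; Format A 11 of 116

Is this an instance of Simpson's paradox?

No

Finance: the hybrid format 9/13 = 69.2%, Format A 8/13 = 61.5% → the hybrid format
Healthcare: the hybrid format 18/79 = 22.8%, Format A 11/116 = 9.5% → the hybrid format
Overall: the hybrid format 27/92 = 29.3%, Format A 19/129 = 14.7% → the hybrid format
The hybrid format wins overall and in every industry group — no reversal.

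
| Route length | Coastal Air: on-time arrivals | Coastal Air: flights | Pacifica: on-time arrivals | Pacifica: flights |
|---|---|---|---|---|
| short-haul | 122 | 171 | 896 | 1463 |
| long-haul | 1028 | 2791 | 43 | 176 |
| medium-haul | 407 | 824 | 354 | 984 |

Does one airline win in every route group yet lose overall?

Short-haul: Coastal Air 122/171 = 71.3%, Pacifica 896/1463 = 61.2% → Coastal Air
Long-haul: Coastal Air 1028/2791 = 36.8%, Pacifica 43/176 = 24.4% → Coastal Air
Medium-haul: Coastal Air 407/824 = 49.4%, Pacifica 354/984 = 36.0% → Coastal Air
Overall: Coastal Air 1557/3786 = 41.1%, Pacifica 1293/2623 = 49.3% → Pacifica
Coastal Air wins each route group but Pacifica wins overall — the comparison reverses. Coastal Air's flights skew toward long-haul, which has a lower base rate.

Yes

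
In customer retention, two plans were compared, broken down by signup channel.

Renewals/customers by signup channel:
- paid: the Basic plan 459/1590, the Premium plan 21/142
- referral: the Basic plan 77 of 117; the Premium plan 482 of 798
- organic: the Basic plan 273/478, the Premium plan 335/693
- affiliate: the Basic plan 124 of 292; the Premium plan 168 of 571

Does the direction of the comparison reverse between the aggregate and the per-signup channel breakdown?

Paid: the Basic plan 459/1590 = 28.9%, the Premium plan 21/142 = 14.8% → the Basic plan
Referral: the Basic plan 77/117 = 65.8%, the Premium plan 482/798 = 60.4% → the Basic plan
Organic: the Basic plan 273/478 = 57.1%, the Premium plan 335/693 = 48.3% → the Basic plan
Affiliate: the Basic plan 124/292 = 42.5%, the Premium plan 168/571 = 29.4% → the Basic plan
Overall: the Basic plan 933/2477 = 37.7%, the Premium plan 1006/2204 = 45.6% → the Premium plan
The Basic plan wins each signup group but the Premium plan wins overall — the comparison reverses. The Basic plan's customers skew toward paid, which has a lower base rate.

Yes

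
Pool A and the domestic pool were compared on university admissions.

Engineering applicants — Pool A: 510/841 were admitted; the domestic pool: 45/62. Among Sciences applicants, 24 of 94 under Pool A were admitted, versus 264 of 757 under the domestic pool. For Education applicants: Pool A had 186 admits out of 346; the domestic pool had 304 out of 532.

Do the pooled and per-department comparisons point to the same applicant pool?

Engineering: Pool A 510/841 = 60.6%, the domestic pool 45/62 = 72.6% → the domestic pool
Sciences: Pool A 24/94 = 25.5%, the domestic pool 264/757 = 34.9% → the domestic pool
Education: Pool A 186/346 = 53.8%, the domestic pool 304/532 = 57.1% → the domestic pool
Overall: Pool A 720/1281 = 56.2%, the domestic pool 613/1351 = 45.4% → Pool A
The domestic pool wins each department group but Pool A wins overall — the comparison reverses. The domestic pool's applicants skew toward Sciences, which has a lower base rate.

No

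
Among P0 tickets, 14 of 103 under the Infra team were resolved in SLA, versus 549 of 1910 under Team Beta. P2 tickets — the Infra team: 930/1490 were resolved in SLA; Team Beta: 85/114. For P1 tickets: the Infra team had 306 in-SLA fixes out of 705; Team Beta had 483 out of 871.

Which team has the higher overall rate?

the Infra team

P0: the Infra team 14/103 = 13.6%, Team Beta 549/1910 = 28.7% → Team Beta
P2: the Infra team 930/1490 = 62.4%, Team Beta 85/114 = 74.6% → Team Beta
P1: the Infra team 306/705 = 43.4%, Team Beta 483/871 = 55.5% → Team Beta
Overall: the Infra team 1250/2298 = 54.4%, Team Beta 1117/2895 = 38.6% → the Infra team
(Team Beta wins every ticket group but the Infra team wins overall — Team Beta's tickets skew toward the low-rate P0 group.)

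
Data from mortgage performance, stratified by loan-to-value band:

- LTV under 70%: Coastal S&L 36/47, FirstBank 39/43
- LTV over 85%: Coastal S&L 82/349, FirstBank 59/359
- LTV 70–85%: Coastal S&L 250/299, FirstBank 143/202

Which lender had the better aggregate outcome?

Coastal S&L

LTV under 70%: Coastal S&L 36/47 = 76.6%, FirstBank 39/43 = 90.7% → FirstBank
LTV over 85%: Coastal S&L 82/349 = 23.5%, FirstBank 59/359 = 16.4% → Coastal S&L
LTV 70–85%: Coastal S&L 250/299 = 83.6%, FirstBank 143/202 = 70.8% → Coastal S&L
Overall: Coastal S&L 368/695 = 52.9%, FirstBank 241/604 = 39.9% → Coastal S&L
(Neither sweeps every loan-to-value group, but Coastal S&L has the higher pooled rate.)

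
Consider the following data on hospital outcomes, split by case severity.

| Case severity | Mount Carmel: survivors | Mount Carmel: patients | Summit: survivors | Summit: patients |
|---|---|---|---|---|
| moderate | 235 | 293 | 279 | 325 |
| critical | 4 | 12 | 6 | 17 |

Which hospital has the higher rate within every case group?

Summit

Moderate: Mount Carmel 235/293 = 80.2%, Summit 279/325 = 85.8% → Summit
Critical: Mount Carmel 4/12 = 33.3%, Summit 6/17 = 35.3% → Summit
Summit has the higher rate in both groups.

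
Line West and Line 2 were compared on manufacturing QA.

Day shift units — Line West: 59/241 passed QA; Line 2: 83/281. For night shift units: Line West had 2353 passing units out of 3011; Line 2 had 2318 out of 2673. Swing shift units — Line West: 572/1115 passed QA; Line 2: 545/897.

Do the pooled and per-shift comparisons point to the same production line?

Day shift: Line West 59/241 = 24.5%, Line 2 83/281 = 29.5% → Line 2
Night shift: Line West 2353/3011 = 78.1%, Line 2 2318/2673 = 86.7% → Line 2
Swing shift: Line West 572/1115 = 51.3%, Line 2 545/897 = 60.8% → Line 2
Overall: Line West 2984/4367 = 68.3%, Line 2 2946/3851 = 76.5% → Line 2
Line 2 wins overall and in every shift group — no reversal.

Yes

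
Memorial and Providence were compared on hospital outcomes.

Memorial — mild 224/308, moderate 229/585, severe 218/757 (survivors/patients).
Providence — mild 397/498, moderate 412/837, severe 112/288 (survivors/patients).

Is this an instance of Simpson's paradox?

No

Mild: Memorial 224/308 = 72.7%, Providence 397/498 = 79.7% → Providence
Moderate: Memorial 229/585 = 39.1%, Providence 412/837 = 49.2% → Providence
Severe: Memorial 218/757 = 28.8%, Providence 112/288 = 38.9% → Providence
Overall: Memorial 671/1650 = 40.7%, Providence 921/1623 = 56.7% → Providence
Providence wins overall and in every case group — no reversal.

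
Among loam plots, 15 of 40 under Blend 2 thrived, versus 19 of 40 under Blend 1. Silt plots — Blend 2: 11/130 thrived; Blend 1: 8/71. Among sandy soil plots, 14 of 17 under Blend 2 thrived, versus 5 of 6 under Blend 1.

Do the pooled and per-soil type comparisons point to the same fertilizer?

Loam: Blend 2 15/40 = 37.5%, Blend 1 19/40 = 47.5% → Blend 1
Silt: Blend 2 11/130 = 8.5%, Blend 1 8/71 = 11.3% → Blend 1
Sandy soil: Blend 2 14/17 = 82.4%, Blend 1 5/6 = 83.3% → Blend 1
Overall: Blend 2 40/187 = 21.4%, Blend 1 32/117 = 27.4% → Blend 1
Blend 1 wins overall and in every soil group — no reversal.

Yes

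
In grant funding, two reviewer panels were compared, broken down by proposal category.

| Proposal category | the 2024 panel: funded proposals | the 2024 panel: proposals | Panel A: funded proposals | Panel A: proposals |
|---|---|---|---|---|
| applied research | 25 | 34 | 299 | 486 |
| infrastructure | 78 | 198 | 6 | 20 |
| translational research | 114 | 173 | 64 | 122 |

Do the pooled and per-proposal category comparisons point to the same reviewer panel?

No

Applied research: the 2024 panel 25/34 = 73.5%, Panel A 299/486 = 61.5% → the 2024 panel
Infrastructure: the 2024 panel 78/198 = 39.4%, Panel A 6/20 = 30.0% → the 2024 panel
Translational research: the 2024 panel 114/173 = 65.9%, Panel A 64/122 = 52.5% → the 2024 panel
Overall: the 2024 panel 217/405 = 53.6%, Panel A 369/628 = 58.8% → Panel A
The 2024 panel wins each proposal group but Panel A wins overall — the comparison reverses. The 2024 panel's proposals skew toward infrastructure, which has a lower base rate.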